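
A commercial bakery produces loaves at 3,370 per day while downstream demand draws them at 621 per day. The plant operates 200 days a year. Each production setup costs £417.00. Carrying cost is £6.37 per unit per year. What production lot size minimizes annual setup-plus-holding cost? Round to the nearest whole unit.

Q* ≈ 4,465 loaves

Annual demand D = 621 × 200 = 124,200.
Production build-up factor (1 − d/p) = 1 − 621/3,370 = 0.8157.
Q* = √(2DS / (H(1 − d/p))) = √(2 × 124,200 × 417 / (6.37 × 0.8157)).
= √(103,582,800 / 5.1962) ≈ 4464.797.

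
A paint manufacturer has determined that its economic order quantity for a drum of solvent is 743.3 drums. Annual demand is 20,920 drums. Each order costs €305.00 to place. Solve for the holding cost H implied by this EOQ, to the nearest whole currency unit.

H ≈ €23

The basic EOQ model gives Q* = √(2DS/H); rearrange for the unknown.
From Q* = √(2DS/H): H = 2DS / Q*² = 2 × 20,920 × 305 / 743.3² = 23.0974.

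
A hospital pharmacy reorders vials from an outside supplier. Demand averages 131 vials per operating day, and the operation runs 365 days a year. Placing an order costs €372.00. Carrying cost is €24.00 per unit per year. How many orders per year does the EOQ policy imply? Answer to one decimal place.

Annual demand D = 131 × 365 = 47,815.
EOQ = √(2DS/H) = √(2 × 47,815 × 372 / 24) ≈ 1217.48.
Orders per year = D / Q* = 47,815 / 1217.48 ≈ 39.274.

N ≈ 39.3 orders per year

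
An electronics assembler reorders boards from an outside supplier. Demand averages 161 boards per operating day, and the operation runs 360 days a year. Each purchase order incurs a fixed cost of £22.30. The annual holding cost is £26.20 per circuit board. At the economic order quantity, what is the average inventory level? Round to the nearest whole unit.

Average inventory ≈ 157 boards

Annual demand D = 161 × 360 = 57,960.
The optimal lot size = √(2DS/H) = √(2 × 57,960 × 22.3 / 26.2) ≈ 314.11.
Average inventory = Q*/2 ≈ 314.11 / 2 = 157.055.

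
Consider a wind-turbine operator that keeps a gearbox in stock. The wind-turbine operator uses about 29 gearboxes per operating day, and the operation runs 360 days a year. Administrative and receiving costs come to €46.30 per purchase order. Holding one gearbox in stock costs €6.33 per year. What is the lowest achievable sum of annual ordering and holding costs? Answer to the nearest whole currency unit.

Annual demand D = 29 × 360 = 10,440.
The optimal lot size = √(2DS/H) = √(2 × 10,440 × 46.3 / 6.33) ≈ 390.80.
At the optimum the two cost components are equal, so total cost = 2·(Q*/2)H = Q*·H.
Minimum total = √(2DSH) = √(2 × 10,440 × 46.3 × 6.33) ≈ 2473.760.

TC* ≈ €2,474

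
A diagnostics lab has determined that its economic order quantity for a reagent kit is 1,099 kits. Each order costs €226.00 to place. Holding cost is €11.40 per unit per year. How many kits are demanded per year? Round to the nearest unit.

Squaring Q* = √(2DS/H) gives Q*² = 2DS/H.
From Q* = √(2DS/H): D = Q*²H / (2S) = 1,099² × 11.4 / (2 × 226) = 30462.238.

D ≈ 30,462 kits per year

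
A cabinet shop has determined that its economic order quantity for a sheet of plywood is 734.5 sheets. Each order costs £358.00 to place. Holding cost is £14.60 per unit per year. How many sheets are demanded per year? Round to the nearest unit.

D ≈ 11,001 sheets per year

Invert the EOQ relation Q*² = 2DS/H.
From Q* = √(2DS/H): D = Q*²H / (2S) = 734.5² × 14.6 / (2 × 358) = 11000.779.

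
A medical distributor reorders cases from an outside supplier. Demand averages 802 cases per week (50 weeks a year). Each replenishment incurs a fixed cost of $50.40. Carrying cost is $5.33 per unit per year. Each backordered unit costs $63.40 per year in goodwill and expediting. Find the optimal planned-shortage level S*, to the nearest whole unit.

S* ≈ 70 cases

Annual demand D = 802 × 50 = 40,100.
With planned backorders, Q* = √(2DS/H) · √((H+B)/B).
√(2DS/H) = √(2 × 40,100 × 50.4 / 5.33) = 870.841.
√((H+B)/B) = √((5.33+63.4)/63.4) = 1.0412.
Q* ≈ 906.708.
S* = Q* · H/(H+B) = 906.708 × 5.33/68.73 ≈ 70.315.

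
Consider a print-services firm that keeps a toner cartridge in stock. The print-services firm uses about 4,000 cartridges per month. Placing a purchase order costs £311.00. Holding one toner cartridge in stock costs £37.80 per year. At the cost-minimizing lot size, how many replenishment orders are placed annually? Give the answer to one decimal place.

Annual demand D = 4,000 × 12 = 48,000.
EOQ = √(2DS/H) = √(2 × 48,000 × 311 / 37.8) ≈ 888.73.
Orders per year = D / Q* = 48,000 / 888.73 ≈ 54.010.

N ≈ 54.0 orders per year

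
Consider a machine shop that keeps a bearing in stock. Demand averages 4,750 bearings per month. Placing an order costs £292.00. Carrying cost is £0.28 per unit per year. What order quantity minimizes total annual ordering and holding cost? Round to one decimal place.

Annual demand D = 4,750 × 12 = 57,000.
EOQ = √(2DS / H) = √(2 × 57,000 × 292 / 0.28).
= √(33,288,000 / 0.28) = √118,885,714.2857 ≈ 10903.473.

Q* ≈ 10,903.5 bearings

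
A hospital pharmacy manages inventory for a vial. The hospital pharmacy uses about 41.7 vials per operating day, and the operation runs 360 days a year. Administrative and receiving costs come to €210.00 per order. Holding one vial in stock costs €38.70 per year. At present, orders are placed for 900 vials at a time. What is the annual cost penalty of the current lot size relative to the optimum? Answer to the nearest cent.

Extra cost ≈ €5,297.14 per year

Annual demand D = 41.7 × 360 = 15,012.
EOQ = √(2DS/H) = √(2 × 15,012 × 210 / 38.7) ≈ 403.63.
Cost at Q* = (D/Q*)S + (Q*/2)H = √(2DSH) ≈ €15,620.66.
Cost at Q = 900: (15,012/900)×210 + (900/2)×38.7 = €3,502.80 + €17,415.00 = €20,917.80.
Excess = €20,917.80 − €15,620.66 = €5,297.14.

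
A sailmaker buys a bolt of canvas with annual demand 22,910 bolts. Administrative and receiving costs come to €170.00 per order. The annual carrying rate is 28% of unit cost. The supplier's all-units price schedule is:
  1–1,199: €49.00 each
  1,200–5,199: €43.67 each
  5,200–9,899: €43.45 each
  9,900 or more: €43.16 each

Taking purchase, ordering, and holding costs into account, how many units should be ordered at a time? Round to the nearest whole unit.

Q* ≈ 1,200 bolts

Holding cost per unit per year at price C is H = 0.28·C.
Candidates are each tier's EOQ (if it falls in that tier) and each price-break quantity.
EOQ at €49.00 = 753.5 (feasible in tier 1): TC = 22,910×€49.00 + (22,910/753.5)×170 + (753.5/2)×0.28×€49.00 = €1,132,927.82.
EOQ at €43.67 = 798.1 < 1200, so use break Q=1200: TC = 22,910×€43.67 + (22,910/1200.0)×170 + (1200.0/2)×0.28×€43.67 = €1,011,061.84.
EOQ at €43.45 = 800.2 < 5200, so use break Q=5200: TC = 22,910×€43.45 + (22,910/5200.0)×170 + (5200.0/2)×0.28×€43.45 = €1,027,820.08.
EOQ at €43.16 = 802.8 < 9900, so use break Q=9900: TC = 22,910×€43.16 + (22,910/9900.0)×170 + (9900.0/2)×0.28×€43.16 = €1,049,008.76.
Lowest total cost is €1,011,061.84 at Q = 1200.0.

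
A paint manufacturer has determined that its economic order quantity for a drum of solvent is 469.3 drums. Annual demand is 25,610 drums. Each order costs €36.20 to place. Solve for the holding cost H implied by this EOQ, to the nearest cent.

H ≈ €8.42

The basic EOQ model gives Q* = √(2DS/H); rearrange for the unknown.
From Q* = √(2DS/H): H = 2DS / Q*² = 2 × 25,610 × 36.2 / 469.3² = 8.4187.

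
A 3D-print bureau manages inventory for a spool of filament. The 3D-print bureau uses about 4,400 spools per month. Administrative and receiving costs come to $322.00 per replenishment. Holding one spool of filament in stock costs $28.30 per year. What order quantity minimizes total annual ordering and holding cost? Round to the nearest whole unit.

Q* ≈ 1,096 spools

Annual demand D = 4,400 × 12 = 52,800.
EOQ = √(2DS / H) = √(2 × 52,800 × 322 / 28.3).
= √(34,003,200 / 28.3) = √1,201,526.5018 ≈ 1096.142.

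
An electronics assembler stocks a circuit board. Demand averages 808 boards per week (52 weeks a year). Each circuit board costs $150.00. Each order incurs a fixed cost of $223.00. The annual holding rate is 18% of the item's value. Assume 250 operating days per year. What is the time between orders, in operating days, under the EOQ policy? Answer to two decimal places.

T ≈ 4.96 days

Annual demand D = 808 × 52 = 42,016.
Holding cost H = 0.18 × $150.00 = $27.0000 per unit per year.
The optimal lot size = √(2DS/H) = √(2 × 42,016 × 223 / 27) ≈ 833.09.
Cycle time = Q*/D × 250 = 833.09 / 42,016 × 250 ≈ 4.957 days.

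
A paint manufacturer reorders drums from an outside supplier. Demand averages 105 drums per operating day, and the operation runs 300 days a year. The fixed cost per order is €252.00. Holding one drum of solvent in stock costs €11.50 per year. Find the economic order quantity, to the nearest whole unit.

Q* ≈ 1,175 drums

Annual demand D = 105 × 300 = 31,500.
EOQ = √(2DS / H) = √(2 × 31,500 × 252 / 11.5).
= √(15,876,000 / 11.5) = √1,380,521.7391 ≈ 1174.956.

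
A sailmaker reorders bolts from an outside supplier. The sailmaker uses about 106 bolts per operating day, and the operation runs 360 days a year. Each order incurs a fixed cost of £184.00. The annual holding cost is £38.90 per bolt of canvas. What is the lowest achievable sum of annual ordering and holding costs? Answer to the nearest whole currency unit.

TC* ≈ £23,372

Annual demand D = 106 × 360 = 38,160.
The optimal lot size = √(2DS/H) = √(2 × 38,160 × 184 / 38.9) ≈ 600.83.
At Q*, ordering cost (D/Q*)S equals holding cost (Q*/2)H, each = √(DSH/2).
Minimum total = √(2DSH) = √(2 × 38,160 × 184 × 38.9) ≈ 23372.378.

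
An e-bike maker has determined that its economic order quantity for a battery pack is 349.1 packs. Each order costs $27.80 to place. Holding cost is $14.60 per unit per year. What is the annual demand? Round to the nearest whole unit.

Squaring Q* = √(2DS/H) gives Q*² = 2DS/H.
From Q* = √(2DS/H): D = Q*²H / (2S) = 349.1² × 14.6 / (2 × 27.8) = 32002.047.

D ≈ 32,002 packs per year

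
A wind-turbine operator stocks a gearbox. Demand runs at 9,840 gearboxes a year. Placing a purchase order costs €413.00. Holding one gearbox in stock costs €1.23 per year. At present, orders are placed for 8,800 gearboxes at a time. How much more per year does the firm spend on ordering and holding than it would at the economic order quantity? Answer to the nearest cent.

Extra cost ≈ €2,711.97 per year

EOQ = √(2DS/H) = √(2 × 9,840 × 413 / 1.23) ≈ 2570.60.
Cost at Q* = (D/Q*)S + (Q*/2)H = √(2DSH) ≈ €3,161.84.
Cost at Q = 8,800: (9,840/8,800)×413 + (8,800/2)×1.23 = €461.81 + €5,412.00 = €5,873.81.
Excess = €5,873.81 − €3,161.84 = €2,711.97.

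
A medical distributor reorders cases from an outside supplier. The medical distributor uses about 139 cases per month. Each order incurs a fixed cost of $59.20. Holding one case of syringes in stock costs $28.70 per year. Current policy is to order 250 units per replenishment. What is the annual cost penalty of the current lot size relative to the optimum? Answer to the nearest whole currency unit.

Extra cost ≈ $1,602 per year

Annual demand D = 139 × 12 = 1,668.
EOQ = √(2DS/H) = √(2 × 1,668 × 59.2 / 28.7) ≈ 82.95.
Cost at Q* = (D/Q*)S + (Q*/2)H = √(2DSH) ≈ $2,380.76.
Cost at Q = 250: (1,668/250)×59.2 + (250/2)×28.7 = $394.98 + $3,587.50 = $3,982.48.
Excess = $3,982.48 − $2,380.76 = $1,601.73.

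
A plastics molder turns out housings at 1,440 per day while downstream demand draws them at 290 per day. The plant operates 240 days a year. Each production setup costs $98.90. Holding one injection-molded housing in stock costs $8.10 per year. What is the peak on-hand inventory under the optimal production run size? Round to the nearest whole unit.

Annual demand D = 290 × 240 = 69,600.
Production build-up factor (1 − d/p) = 1 − 290/1,440 = 0.7986.
Q* = √(2DS / (H(1 − d/p))) = √(2 × 69,600 × 98.9 / (8.1 × 0.7986)).
= √(13,766,880 / 6.4688) ≈ 1458.840.
Maximum inventory = Q*(1 − d/p) = 1458.840 × 0.7986 ≈ 1165.046.

I_max ≈ 1,165 housings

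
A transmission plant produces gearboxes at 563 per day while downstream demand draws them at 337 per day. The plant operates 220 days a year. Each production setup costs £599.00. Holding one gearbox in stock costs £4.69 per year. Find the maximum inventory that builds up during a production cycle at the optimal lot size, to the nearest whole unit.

I_max ≈ 2,757 gearboxes

Annual demand D = 337 × 220 = 74,140.
Production build-up factor (1 − d/p) = 1 − 337/563 = 0.4014.
Q* = √(2DS / (H(1 − d/p))) = √(2 × 74,140 × 599 / (4.69 × 0.4014)).
= √(88,819,720 / 1.8827) ≈ 6868.600.
Maximum inventory = Q*(1 − d/p) = 6868.600 × 0.4014 ≈ 2757.200.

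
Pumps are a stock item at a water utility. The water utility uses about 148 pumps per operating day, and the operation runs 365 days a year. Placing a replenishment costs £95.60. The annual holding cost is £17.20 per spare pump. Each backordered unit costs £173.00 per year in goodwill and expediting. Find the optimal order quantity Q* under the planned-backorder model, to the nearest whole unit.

Annual demand D = 148 × 365 = 54,020.
With planned backorders, Q* = √(2DS/H) · √((H+B)/B).
√(2DS/H) = √(2 × 54,020 × 95.6 / 17.2) = 774.920.
√((H+B)/B) = √((17.2+173)/173) = 1.0485.
Q* ≈ 812.530.

Q* ≈ 813 pumps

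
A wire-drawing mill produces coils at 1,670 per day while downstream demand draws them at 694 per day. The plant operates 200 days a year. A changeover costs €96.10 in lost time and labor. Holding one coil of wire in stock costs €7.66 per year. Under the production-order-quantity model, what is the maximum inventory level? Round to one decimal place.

Annual demand D = 694 × 200 = 138,800.
Production build-up factor (1 − d/p) = 1 − 694/1,670 = 0.5844.
Q* = √(2DS / (H(1 − d/p))) = √(2 × 138,800 × 96.1 / (7.66 × 0.5844)).
= √(26,677,360 / 4.4767) ≈ 2441.127.
Maximum inventory = Q*(1 − d/p) = 2441.127 × 0.5844 ≈ 1426.671.

I_max ≈ 1,426.7 coils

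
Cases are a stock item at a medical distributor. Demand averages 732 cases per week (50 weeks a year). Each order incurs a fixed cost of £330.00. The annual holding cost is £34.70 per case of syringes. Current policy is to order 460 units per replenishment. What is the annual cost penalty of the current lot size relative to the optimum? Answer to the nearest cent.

Annual demand D = 732 × 50 = 36,600.
EOQ = √(2DS/H) = √(2 × 36,600 × 330 / 34.7) ≈ 834.35.
Cost at Q* = (D/Q*)S + (Q*/2)H = √(2DSH) ≈ £28,951.91.
Cost at Q = 460: (36,600/460)×330 + (460/2)×34.7 = £26,256.52 + £7,981.00 = £34,237.52.
Excess = £34,237.52 − £28,951.91 = £5,285.61.

Extra cost ≈ £5,285.61 per year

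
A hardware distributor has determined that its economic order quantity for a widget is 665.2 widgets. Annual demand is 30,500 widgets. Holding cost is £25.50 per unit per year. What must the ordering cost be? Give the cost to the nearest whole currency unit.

Squaring Q* = √(2DS/H) gives Q*² = 2DS/H.
From Q* = √(2DS/H): S = Q*²H / (2D) = 665.2² × 25.5 / (2 × 30,500) = 184.9758.

S ≈ £185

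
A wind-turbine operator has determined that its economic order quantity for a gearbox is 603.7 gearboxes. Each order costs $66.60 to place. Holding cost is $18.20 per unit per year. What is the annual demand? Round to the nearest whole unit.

D ≈ 49,798 gearboxes per year

Squaring Q* = √(2DS/H) gives Q*² = 2DS/H.
From Q* = √(2DS/H): D = Q*²H / (2S) = 603.7² × 18.2 / (2 × 66.6) = 49797.726.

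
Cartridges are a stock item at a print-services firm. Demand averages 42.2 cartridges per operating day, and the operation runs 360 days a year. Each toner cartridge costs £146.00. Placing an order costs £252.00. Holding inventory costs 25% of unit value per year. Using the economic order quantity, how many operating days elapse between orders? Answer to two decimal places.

Annual demand D = 42.2 × 360 = 15,192.
Holding cost H = 0.25 × £146.00 = £36.5000 per unit per year.
EOQ = √(2DS/H) = √(2 × 15,192 × 252 / 36.5) ≈ 458.01.
Cycle time = Q*/D × 360 = 458.01 / 15,192 × 360 ≈ 10.853 days.

T ≈ 10.85 days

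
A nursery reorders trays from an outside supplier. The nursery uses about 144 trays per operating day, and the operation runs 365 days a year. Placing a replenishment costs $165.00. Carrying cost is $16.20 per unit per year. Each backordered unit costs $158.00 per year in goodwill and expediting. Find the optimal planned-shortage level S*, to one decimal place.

S* ≈ 101.0 trays

Annual demand D = 144 × 365 = 52,560.
With planned backorders, Q* = √(2DS/H) · √((H+B)/B).
√(2DS/H) = √(2 × 52,560 × 165 / 16.2) = 1034.730.
√((H+B)/B) = √((16.2+158)/158) = 1.0500.
Q* ≈ 1086.482.
S* = Q* · H/(H+B) = 1086.482 × 16.2/174.2 ≈ 101.039.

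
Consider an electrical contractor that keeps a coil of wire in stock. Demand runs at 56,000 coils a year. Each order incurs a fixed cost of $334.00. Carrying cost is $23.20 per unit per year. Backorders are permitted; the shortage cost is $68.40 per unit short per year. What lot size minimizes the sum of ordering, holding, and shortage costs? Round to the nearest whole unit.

Q* ≈ 1,469 coils

With planned backorders, Q* = √(2DS/H) · √((H+B)/B).
√(2DS/H) = √(2 × 56,000 × 334 / 23.2) = 1269.809.
√((H+B)/B) = √((23.2+68.4)/68.4) = 1.1572.
Q* ≈ 1469.461.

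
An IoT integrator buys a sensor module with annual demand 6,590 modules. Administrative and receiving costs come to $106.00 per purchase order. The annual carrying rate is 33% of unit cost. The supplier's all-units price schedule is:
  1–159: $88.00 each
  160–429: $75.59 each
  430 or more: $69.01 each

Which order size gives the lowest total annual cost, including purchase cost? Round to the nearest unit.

Holding cost per unit per year at price C is H = 0.33·C.
Candidates are each tier's EOQ (if it falls in that tier) and each price-break quantity.
Tier 1 ($88.00): EOQ = 219.3 exceeds tier's upper bound 159, so this tier is dominated.
EOQ at $75.59 = 236.7 (feasible in tier 2): TC = 6,590×$75.59 + (6,590/236.7)×106 + (236.7/2)×0.33×$75.59 = $504,041.47.
EOQ at $69.01 = 247.7 < 430, so use break Q=430: TC = 6,590×$69.01 + (6,590/430.0)×106 + (430.0/2)×0.33×$69.01 = $461,296.67.
Lowest total cost is $461,296.67 at Q = 430.0.

Q* ≈ 430 modules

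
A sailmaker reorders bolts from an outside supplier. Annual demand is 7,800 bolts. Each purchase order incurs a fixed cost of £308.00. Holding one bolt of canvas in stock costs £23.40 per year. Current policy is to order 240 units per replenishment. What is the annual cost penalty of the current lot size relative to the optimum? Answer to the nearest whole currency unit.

EOQ = √(2DS/H) = √(2 × 7,800 × 308 / 23.4) ≈ 453.14.
Cost at Q* = (D/Q*)S + (Q*/2)H = √(2DSH) ≈ £10,603.41.
Cost at Q = 240: (7,800/240)×308 + (240/2)×23.4 = £10,010.00 + £2,808.00 = £12,818.00.
Excess = £12,818.00 − £10,603.41 = £2,214.59.

Extra cost ≈ £2,215 per year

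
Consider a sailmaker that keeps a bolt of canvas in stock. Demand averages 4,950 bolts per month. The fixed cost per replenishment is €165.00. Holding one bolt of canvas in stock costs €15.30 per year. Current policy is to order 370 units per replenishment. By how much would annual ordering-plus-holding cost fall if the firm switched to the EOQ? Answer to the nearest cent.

Annual demand D = 4,950 × 12 = 59,400.
EOQ = √(2DS/H) = √(2 × 59,400 × 165 / 15.3) ≈ 1131.89.
Cost at Q* = (D/Q*)S + (Q*/2)H = √(2DSH) ≈ €17,317.93.
Cost at Q = 370: (59,400/370)×165 + (370/2)×15.3 = €26,489.19 + €2,830.50 = €29,319.69.
Excess = €29,319.69 − €17,317.93 = €12,001.76.

Extra cost ≈ €12,001.76 per year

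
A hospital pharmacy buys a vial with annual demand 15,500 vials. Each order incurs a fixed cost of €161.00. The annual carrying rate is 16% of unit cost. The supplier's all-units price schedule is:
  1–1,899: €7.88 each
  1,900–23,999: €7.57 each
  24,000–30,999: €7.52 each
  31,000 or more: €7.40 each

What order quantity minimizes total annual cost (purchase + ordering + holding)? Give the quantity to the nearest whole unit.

Holding cost per unit per year at price C is H = 0.16·C.
Evaluate total cost at each tier's feasible EOQ or, if the EOQ is below the tier, at the tier's minimum quantity.
Tier 1 (€7.88): EOQ = 1989.6 exceeds tier's upper bound 1899, so this tier is dominated.
EOQ at €7.57 = 2030.0 (feasible in tier 2): TC = 15,500×€7.57 + (15,500/2030.0)×161 + (2030.0/2)×0.16×€7.57 = €119,793.68.
EOQ at €7.52 = 2036.7 < 24000, so use break Q=24000: TC = 15,500×€7.52 + (15,500/24000.0)×161 + (24000.0/2)×0.16×€7.52 = €131,102.38.
EOQ at €7.40 = 2053.1 < 31000, so use break Q=31000: TC = 15,500×€7.40 + (15,500/31000.0)×161 + (31000.0/2)×0.16×€7.40 = €133,132.50.
Lowest total cost is €119,793.68 at Q = 2030.0.

Q* ≈ 2,030 vials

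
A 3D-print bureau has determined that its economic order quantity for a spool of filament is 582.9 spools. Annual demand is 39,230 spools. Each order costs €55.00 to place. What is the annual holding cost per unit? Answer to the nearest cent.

H ≈ €12.70

The basic EOQ model gives Q* = √(2DS/H); rearrange for the unknown.
From Q* = √(2DS/H): H = 2DS / Q*² = 2 × 39,230 × 55 / 582.9² = 12.7006.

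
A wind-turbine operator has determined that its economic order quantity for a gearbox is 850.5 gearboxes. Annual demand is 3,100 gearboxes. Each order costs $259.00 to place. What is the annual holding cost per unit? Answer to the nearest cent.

H ≈ $2.22

Squaring Q* = √(2DS/H) gives Q*² = 2DS/H.
From Q* = √(2DS/H): H = 2DS / Q*² = 2 × 3,100 × 259 / 850.5² = 2.2199.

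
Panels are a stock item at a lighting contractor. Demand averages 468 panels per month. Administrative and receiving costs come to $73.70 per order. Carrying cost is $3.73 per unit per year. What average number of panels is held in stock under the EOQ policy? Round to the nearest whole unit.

Average inventory ≈ 236 panels

Annual demand D = 468 × 12 = 5,616.
Q* = √(2DS/H) = √(2 × 5,616 × 73.7 / 3.73) ≈ 471.09.
Average inventory = Q*/2 ≈ 471.09 / 2 = 235.547.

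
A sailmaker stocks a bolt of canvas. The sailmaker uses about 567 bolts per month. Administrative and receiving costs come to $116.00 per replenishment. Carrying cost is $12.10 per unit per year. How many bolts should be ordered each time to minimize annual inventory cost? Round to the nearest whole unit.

Q* ≈ 361 bolts

Annual demand D = 567 × 12 = 6,804.
EOQ = √(2DS / H) = √(2 × 6,804 × 116 / 12.1).
= √(1,578,528 / 12.1) = √130,456.8595 ≈ 361.188.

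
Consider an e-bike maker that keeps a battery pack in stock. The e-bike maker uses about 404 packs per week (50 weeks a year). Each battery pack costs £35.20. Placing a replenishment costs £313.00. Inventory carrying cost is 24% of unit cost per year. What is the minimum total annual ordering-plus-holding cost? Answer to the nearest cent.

TC* ≈ £10,335.70

Annual demand D = 404 × 50 = 20,200.
Holding cost H = 0.24 × £35.20 = £8.4480 per unit per year.
EOQ = √(2DS/H) = √(2 × 20,200 × 313 / 8.448) ≈ 1223.45.
At Q*, ordering cost (D/Q*)S equals holding cost (Q*/2)H, each = √(DSH/2).
Minimum total = √(2DSH) = √(2 × 20,200 × 313 × 8.448) ≈ 10335.698.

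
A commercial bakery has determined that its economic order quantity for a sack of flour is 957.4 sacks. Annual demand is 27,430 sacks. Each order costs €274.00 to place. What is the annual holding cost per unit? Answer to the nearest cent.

H ≈ €16.40

Squaring Q* = √(2DS/H) gives Q*² = 2DS/H.
From Q* = √(2DS/H): H = 2DS / Q*² = 2 × 27,430 × 274 / 957.4² = 16.3991.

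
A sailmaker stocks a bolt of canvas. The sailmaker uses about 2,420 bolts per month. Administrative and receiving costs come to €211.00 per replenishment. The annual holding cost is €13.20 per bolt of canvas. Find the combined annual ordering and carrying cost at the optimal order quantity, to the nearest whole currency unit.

Annual demand D = 2,420 × 12 = 29,040.
Q* = √(2DS/H) = √(2 × 29,040 × 211 / 13.2) ≈ 963.54.
At the optimum the two cost components are equal, so total cost = 2·(Q*/2)H = Q*·H.
Minimum total = √(2DSH) = √(2 × 29,040 × 211 × 13.2) ≈ 12718.664.

TC* ≈ €12,719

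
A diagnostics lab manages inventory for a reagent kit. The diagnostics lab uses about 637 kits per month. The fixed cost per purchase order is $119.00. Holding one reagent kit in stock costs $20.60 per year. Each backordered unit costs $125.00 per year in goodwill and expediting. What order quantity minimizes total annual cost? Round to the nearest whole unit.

Annual demand D = 637 × 12 = 7,644.
With planned backorders, Q* = √(2DS/H) · √((H+B)/B).
√(2DS/H) = √(2 × 7,644 × 119 / 20.6) = 297.177.
√((H+B)/B) = √((20.6+125)/125) = 1.0793.
Q* ≈ 320.731.

Q* ≈ 321 kits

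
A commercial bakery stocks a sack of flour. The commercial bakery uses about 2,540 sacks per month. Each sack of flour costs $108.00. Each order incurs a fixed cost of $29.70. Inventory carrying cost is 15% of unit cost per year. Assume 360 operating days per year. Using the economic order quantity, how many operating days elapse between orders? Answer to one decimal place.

Annual demand D = 2,540 × 12 = 30,480.
Holding cost H = 0.15 × $108.00 = $16.2000 per unit per year.
Q* = √(2DS/H) = √(2 × 30,480 × 29.7 / 16.2) ≈ 334.31.
Cycle time = Q*/D × 360 = 334.31 / 30,480 × 360 ≈ 3.948 days.

T ≈ 3.9 days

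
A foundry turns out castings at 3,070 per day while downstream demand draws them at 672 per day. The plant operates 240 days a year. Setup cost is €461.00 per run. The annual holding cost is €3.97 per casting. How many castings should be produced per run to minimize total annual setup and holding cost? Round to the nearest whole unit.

Annual demand D = 672 × 240 = 161,280.
Production build-up factor (1 − d/p) = 1 − 672/3,070 = 0.7811.
Q* = √(2DS / (H(1 − d/p))) = √(2 × 161,280 × 461 / (3.97 × 0.7811)).
= √(148,700,160 / 3.101) ≈ 6924.765.

Q* ≈ 6,925 castings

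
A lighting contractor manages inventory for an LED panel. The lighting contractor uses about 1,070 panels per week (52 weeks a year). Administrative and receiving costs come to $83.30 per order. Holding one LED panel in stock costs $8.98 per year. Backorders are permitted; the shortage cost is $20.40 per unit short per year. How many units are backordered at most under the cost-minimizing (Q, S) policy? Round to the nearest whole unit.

S* ≈ 373 panels

Annual demand D = 1,070 × 52 = 55,640.
With planned backorders, Q* = √(2DS/H) · √((H+B)/B).
√(2DS/H) = √(2 × 55,640 × 83.3 / 8.98) = 1015.998.
√((H+B)/B) = √((8.98+20.4)/20.4) = 1.2001.
Q* ≈ 1219.281.
S* = Q* · H/(H+B) = 1219.281 × 8.98/29.38 ≈ 372.673.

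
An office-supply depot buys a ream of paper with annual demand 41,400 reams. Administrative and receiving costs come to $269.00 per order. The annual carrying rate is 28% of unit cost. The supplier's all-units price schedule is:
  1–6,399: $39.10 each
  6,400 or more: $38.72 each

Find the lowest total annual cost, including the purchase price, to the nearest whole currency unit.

TC* ≈ $1,634,356

Holding cost per unit per year at price C is H = 0.28·C.
Candidates are each tier's EOQ (if it falls in that tier) and each price-break quantity.
EOQ at $39.10 = 1426.3 (feasible in tier 1): TC = 41,400×$39.10 + (41,400/1426.3)×269 + (1426.3/2)×0.28×$39.10 = $1,634,355.60.
EOQ at $38.72 = 1433.3 < 6400, so use break Q=6400: TC = 41,400×$38.72 + (41,400/6400.0)×269 + (6400.0/2)×0.28×$38.72 = $1,639,441.21.
Lowest total cost among the candidates is at Q = 1426.3.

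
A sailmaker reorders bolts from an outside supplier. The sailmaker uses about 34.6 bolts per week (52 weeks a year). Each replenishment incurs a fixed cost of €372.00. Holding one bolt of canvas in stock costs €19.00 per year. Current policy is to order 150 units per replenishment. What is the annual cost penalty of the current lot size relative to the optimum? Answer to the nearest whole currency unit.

Annual demand D = 34.6 × 52 = 1,799.2.
EOQ = √(2DS/H) = √(2 × 1,799.2 × 372 / 19) ≈ 265.43.
Cost at Q* = (D/Q*)S + (Q*/2)H = √(2DSH) ≈ €5,043.16.
Cost at Q = 150: (1,799.2/150)×372 + (150/2)×19 = €4,462.02 + €1,425.00 = €5,887.02.
Excess = €5,887.02 − €5,043.16 = €843.85.

Extra cost ≈ €844 per year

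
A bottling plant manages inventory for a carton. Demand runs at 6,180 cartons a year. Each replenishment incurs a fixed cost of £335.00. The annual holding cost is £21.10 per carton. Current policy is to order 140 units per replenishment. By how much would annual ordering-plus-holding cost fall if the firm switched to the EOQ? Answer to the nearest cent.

EOQ = √(2DS/H) = √(2 × 6,180 × 335 / 21.1) ≈ 442.99.
Cost at Q* = (D/Q*)S + (Q*/2)H = √(2DSH) ≈ £9,347.01.
Cost at Q = 140: (6,180/140)×335 + (140/2)×21.1 = £14,787.86 + £1,477.00 = £16,264.86.
Excess = £16,264.86 − £9,347.01 = £6,917.84.

Extra cost ≈ £6,917.84 per year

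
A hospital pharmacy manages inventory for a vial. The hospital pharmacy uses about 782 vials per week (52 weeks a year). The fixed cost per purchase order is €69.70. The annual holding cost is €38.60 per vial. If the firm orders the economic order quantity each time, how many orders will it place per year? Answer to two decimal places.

N ≈ 106.11 orders per year

Annual demand D = 782 × 52 = 40,664.
The optimal lot size = √(2DS/H) = √(2 × 40,664 × 69.7 / 38.6) ≈ 383.22.
Orders per year = D / Q* = 40,664 / 383.22 ≈ 106.113.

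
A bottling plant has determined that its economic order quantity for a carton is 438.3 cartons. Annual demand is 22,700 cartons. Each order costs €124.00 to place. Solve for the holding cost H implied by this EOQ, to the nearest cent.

H ≈ €29.30

Invert the EOQ relation Q*² = 2DS/H.
From Q* = √(2DS/H): H = 2DS / Q*² = 2 × 22,700 × 124 / 438.3² = 29.3045.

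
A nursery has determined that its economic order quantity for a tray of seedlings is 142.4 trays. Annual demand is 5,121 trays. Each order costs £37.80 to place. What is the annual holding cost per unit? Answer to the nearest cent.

H ≈ £19.09

Squaring Q* = √(2DS/H) gives Q*² = 2DS/H.
From Q* = √(2DS/H): H = 2DS / Q*² = 2 × 5,121 × 37.8 / 142.4² = 19.0922.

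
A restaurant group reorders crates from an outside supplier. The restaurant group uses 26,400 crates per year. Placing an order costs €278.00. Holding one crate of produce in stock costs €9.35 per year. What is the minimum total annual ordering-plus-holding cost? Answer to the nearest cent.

EOQ = √(2DS/H) = √(2 × 26,400 × 278 / 9.35) ≈ 1252.95.
At the optimum the two cost components are equal, so total cost = 2·(Q*/2)H = Q*·H.
Minimum total = √(2DSH) = √(2 × 26,400 × 278 × 9.35) ≈ 11715.077.

TC* ≈ €11,715.08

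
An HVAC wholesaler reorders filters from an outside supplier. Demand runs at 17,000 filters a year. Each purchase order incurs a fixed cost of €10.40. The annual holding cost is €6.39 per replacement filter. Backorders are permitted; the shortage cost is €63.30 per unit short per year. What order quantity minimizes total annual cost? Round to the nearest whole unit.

With planned backorders, Q* = √(2DS/H) · √((H+B)/B).
√(2DS/H) = √(2 × 17,000 × 10.4 / 6.39) = 235.237.
√((H+B)/B) = √((6.39+63.3)/63.3) = 1.0493.
Q* ≈ 246.825.

Q* ≈ 247 filters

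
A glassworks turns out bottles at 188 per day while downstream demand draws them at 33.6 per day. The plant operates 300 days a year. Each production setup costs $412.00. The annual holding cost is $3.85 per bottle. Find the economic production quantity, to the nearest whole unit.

Annual demand D = 33.6 × 300 = 10,080.
Production build-up factor (1 − d/p) = 1 − 33.6/188 = 0.8213.
Q* = √(2DS / (H(1 − d/p))) = √(2 × 10,080 × 412 / (3.85 × 0.8213)).
= √(8,305,920 / 3.1619) ≈ 1620.760.

Q* ≈ 1,621 bottles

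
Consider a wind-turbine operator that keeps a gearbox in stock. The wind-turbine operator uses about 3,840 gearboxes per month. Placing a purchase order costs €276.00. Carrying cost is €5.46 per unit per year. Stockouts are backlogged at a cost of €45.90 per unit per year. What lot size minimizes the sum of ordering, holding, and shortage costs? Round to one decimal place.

Annual demand D = 3,840 × 12 = 46,080.
With planned backorders, Q* = √(2DS/H) · √((H+B)/B).
√(2DS/H) = √(2 × 46,080 × 276 / 5.46) = 2158.388.
√((H+B)/B) = √((5.46+45.9)/45.9) = 1.0578.
Q* ≈ 2283.156.

Q* ≈ 2,283.2 gearboxes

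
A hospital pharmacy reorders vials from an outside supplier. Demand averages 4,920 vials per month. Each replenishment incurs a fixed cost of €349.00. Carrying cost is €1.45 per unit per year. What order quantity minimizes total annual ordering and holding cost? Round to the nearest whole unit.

Q* ≈ 5,331 vials

Annual demand D = 4,920 × 12 = 59,040.
EOQ = √(2DS / H) = √(2 × 59,040 × 349 / 1.45).
= √(41,209,920 / 1.45) = √28,420,634.4828 ≈ 5331.101.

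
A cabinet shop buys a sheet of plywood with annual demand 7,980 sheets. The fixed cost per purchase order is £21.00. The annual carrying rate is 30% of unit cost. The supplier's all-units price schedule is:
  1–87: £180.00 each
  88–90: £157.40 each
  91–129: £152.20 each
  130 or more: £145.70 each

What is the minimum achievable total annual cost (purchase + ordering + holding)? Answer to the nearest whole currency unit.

Holding cost per unit per year at price C is H = 0.30·C.
Evaluate total cost at each tier's feasible EOQ or, if the EOQ is below the tier, at the tier's minimum quantity.
EOQ at £180.00 = 78.8 (feasible in tier 1): TC = 7,980×£180.00 + (7,980/78.8)×21 + (78.8/2)×0.30×£180.00 = £1,440,654.25.
EOQ at £157.40 = 84.2 < 88, so use break Q=88: TC = 7,980×£157.40 + (7,980/88.0)×21 + (88.0/2)×0.30×£157.40 = £1,260,034.00.
EOQ at £152.20 = 85.7 < 91, so use break Q=91: TC = 7,980×£152.20 + (7,980/91.0)×21 + (91.0/2)×0.30×£152.20 = £1,218,475.07.
EOQ at £145.70 = 87.6 < 130, so use break Q=130: TC = 7,980×£145.70 + (7,980/130.0)×21 + (130.0/2)×0.30×£145.70 = £1,166,816.23.
Lowest total cost among the candidates is at Q = 130.0.

TC* ≈ £1,166,816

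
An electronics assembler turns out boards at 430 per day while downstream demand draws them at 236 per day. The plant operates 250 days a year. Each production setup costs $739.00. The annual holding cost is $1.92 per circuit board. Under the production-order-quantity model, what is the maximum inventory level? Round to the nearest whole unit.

I_max ≈ 4,527 boards

Annual demand D = 236 × 250 = 59,000.
Production build-up factor (1 − d/p) = 1 − 236/430 = 0.4512.
Q* = √(2DS / (H(1 − d/p))) = √(2 × 59,000 × 739 / (1.92 × 0.4512)).
= √(87,202,000 / 0.8662) ≈ 10033.350.
Maximum inventory = Q*(1 − d/p) = 10033.350 × 0.4512 ≈ 4526.674.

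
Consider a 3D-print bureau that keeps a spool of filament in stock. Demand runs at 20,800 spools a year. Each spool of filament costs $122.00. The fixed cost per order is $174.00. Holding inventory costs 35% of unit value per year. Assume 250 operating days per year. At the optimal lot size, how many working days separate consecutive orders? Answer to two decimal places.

Holding cost H = 0.35 × $122.00 = $42.7000 per unit per year.
Q* = √(2DS/H) = √(2 × 20,800 × 174 / 42.7) ≈ 411.73.
Cycle time = Q*/D × 250 = 411.73 / 20,800 × 250 ≈ 4.949 days.

T ≈ 4.95 days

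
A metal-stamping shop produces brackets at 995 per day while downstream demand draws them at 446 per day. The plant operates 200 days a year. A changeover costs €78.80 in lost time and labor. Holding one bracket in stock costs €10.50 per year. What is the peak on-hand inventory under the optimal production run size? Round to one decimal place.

Annual demand D = 446 × 200 = 89,200.
Production build-up factor (1 − d/p) = 1 − 446/995 = 0.5518.
Q* = √(2DS / (H(1 − d/p))) = √(2 × 89,200 × 78.8 / (10.5 × 0.5518)).
= √(14,057,920 / 5.7935) ≈ 1557.727.
Maximum inventory = Q*(1 − d/p) = 1557.727 × 0.5518 ≈ 859.489.

I_max ≈ 859.5 brackets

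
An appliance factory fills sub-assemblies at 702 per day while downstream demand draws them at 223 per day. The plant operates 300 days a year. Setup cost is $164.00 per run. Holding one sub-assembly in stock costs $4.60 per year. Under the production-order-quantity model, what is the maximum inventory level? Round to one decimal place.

Annual demand D = 223 × 300 = 66,900.
Production build-up factor (1 − d/p) = 1 − 223/702 = 0.6823.
Q* = √(2DS / (H(1 − d/p))) = √(2 × 66,900 × 164 / (4.6 × 0.6823)).
= √(21,943,200 / 3.1387) ≈ 2644.063.
Maximum inventory = Q*(1 − d/p) = 2644.063 × 0.6823 ≈ 1804.140.

I_max ≈ 1,804.1 sub-assemblies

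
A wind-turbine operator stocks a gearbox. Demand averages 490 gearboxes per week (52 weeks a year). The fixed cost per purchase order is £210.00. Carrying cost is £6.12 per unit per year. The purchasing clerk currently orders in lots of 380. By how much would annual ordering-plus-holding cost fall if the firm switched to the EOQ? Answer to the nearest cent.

Extra cost ≈ £7,151.03 per year

Annual demand D = 490 × 52 = 25,480.
EOQ = √(2DS/H) = √(2 × 25,480 × 210 / 6.12) ≈ 1322.36.
Cost at Q* = (D/Q*)S + (Q*/2)H = √(2DSH) ≈ £8,092.82.
Cost at Q = 380: (25,480/380)×210 + (380/2)×6.12 = £14,081.05 + £1,162.80 = £15,243.85.
Excess = £15,243.85 − £8,092.82 = £7,151.03.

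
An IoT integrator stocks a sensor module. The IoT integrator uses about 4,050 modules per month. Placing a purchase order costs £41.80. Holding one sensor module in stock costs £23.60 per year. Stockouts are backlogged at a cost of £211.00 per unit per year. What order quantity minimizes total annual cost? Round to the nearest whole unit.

Q* ≈ 438 modules

Annual demand D = 4,050 × 12 = 48,600.
With planned backorders, Q* = √(2DS/H) · √((H+B)/B).
√(2DS/H) = √(2 × 48,600 × 41.8 / 23.6) = 414.921.
√((H+B)/B) = √((23.6+211)/211) = 1.0544.
Q* ≈ 437.510.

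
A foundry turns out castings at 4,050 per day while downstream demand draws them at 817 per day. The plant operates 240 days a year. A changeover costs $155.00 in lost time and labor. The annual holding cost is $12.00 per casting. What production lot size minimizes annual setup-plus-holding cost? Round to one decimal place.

Q* ≈ 2,519.0 castings

Annual demand D = 817 × 240 = 196,080.
Production build-up factor (1 − d/p) = 1 − 817/4,050 = 0.7983.
Q* = √(2DS / (H(1 − d/p))) = √(2 × 196,080 × 155 / (12 × 0.7983)).
= √(60,784,800 / 9.5793) ≈ 2519.020.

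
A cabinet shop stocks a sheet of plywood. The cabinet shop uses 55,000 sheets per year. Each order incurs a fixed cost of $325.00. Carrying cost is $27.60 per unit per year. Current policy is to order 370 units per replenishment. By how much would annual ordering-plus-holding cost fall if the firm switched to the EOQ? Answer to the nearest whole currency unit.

Extra cost ≈ $22,005 per year

EOQ = √(2DS/H) = √(2 × 55,000 × 325 / 27.6) ≈ 1138.11.
Cost at Q* = (D/Q*)S + (Q*/2)H = √(2DSH) ≈ $31,411.78.
Cost at Q = 370: (55,000/370)×325 + (370/2)×27.6 = $48,310.81 + $5,106.00 = $53,416.81.
Excess = $53,416.81 − $31,411.78 = $22,005.03.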